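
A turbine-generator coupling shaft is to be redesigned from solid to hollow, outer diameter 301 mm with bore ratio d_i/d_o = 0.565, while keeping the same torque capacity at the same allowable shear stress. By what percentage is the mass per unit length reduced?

Equal τ_max and T ⇒ the solid shaft needs d_s³ = d_o³(1−k⁴), so d_s = 301·(1−0.565⁴)^(1/3) = 290.4 mm.
Area ratio A_h/A_s = d_o²(1−k²)/d_s² = (1−k²)/(1−k⁴)^(2/3) = 0.7313.
Mass saving = 1 − 0.7313 = 26.9 %.

26.9 %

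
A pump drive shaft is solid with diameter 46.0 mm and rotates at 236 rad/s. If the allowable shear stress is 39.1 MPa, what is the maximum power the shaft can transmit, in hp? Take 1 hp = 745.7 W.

236 hp

J = πd⁴/32 = π(0.0460)⁴/32 = 4.396×10^-7 m⁴.
T_max = τ_allow·J/r = 3.91×10^7 × 4.396×10^-7 / 0.0230 = 747.3 N·m.
ω = 236 rad/s, so P_max = T_max·ω = 1.764×10^5 W.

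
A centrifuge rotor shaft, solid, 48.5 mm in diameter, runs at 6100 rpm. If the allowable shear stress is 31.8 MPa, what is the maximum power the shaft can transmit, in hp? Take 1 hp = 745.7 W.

610 hp

J = πd⁴/32 = π(0.0485)⁴/32 = 5.432×10^-7 m⁴.
T_max = τ_allow·J/r = 3.18×10^7 × 5.432×10^-7 / 0.0243 = 712.3 N·m.
ω = 2π·6100/60 = 638.8 rad/s, so P_max = T_max·ω = 4.550×10^5 W.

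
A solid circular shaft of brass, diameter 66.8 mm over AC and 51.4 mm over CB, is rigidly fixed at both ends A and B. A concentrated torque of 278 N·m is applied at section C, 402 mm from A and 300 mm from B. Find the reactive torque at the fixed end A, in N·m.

189 N·m

Compatibility: T_A·a/J_AC = T_B·b/J_CB with T_A + T_B = T₀.
J_AC = 1.95×10^-6 m⁴, J_CB = 6.85×10^-7 m⁴, so T_A = T₀·(J_AC/a)/((J_AC/a)+(J_CB/b)) = 189.1 N·m, T_B = 88.85 N·m.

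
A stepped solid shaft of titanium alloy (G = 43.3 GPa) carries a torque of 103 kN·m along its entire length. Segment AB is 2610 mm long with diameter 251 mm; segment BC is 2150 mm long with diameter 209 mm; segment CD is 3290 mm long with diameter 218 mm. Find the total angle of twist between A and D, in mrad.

J_AB = π(0.251)⁴/32 = 3.90×10^-4 m⁴; J_BC = π(0.209)⁴/32 = 1.87×10^-4 m⁴; J_CD = π(0.218)⁴/32 = 2.22×10^-4 m⁴.
θ = (T/G)·Σ L_i/J_i = (103000/43.3×10⁹)·(2.61/3.90×10^-4 + 2.15/1.87×10^-4 + 3.29/2.22×10^-4) = 0.07853 rad.

78.5 mrad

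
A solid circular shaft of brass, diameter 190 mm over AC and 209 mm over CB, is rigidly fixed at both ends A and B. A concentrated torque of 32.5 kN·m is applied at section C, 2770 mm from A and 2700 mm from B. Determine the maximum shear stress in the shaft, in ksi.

Compatibility: T_A·a/J_AC = T_B·b/J_CB with T_A + T_B = T₀.
J_AC = 1.28×10^-4 m⁴, J_CB = 1.87×10^-4 m⁴, so T_A = T₀·(J_AC/a)/((J_AC/a)+(J_CB/b)) = 12990 N·m, T_B = 19510 N·m.
τ in each portion: τ_AC = 9.64×10^6 Pa, τ_CB = 1.09×10^7 Pa; maximum is in CB.
τ_max = T_CB·r/J = 19510·0.104/1.87×10^-4 = 1.088×10^7 Pa.

1.58 ksi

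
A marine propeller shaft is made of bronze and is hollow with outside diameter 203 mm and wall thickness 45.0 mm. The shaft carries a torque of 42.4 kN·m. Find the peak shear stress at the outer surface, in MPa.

J = π(d_o⁴ − d_i⁴)/32 = π(0.203⁴ − 0.113⁴)/32 = 1.507×10^-4 m⁴.
τ_max = T·r/J = 42400 × 0.102 / 1.507×10^-4 = 2.856×10^7 Pa.

28.6 MPa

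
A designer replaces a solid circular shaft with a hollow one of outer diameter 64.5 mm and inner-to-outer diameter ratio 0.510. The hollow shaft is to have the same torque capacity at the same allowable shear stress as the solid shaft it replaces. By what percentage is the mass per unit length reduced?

22.5 %

Equal τ_max and T ⇒ the solid shaft needs d_s³ = d_o³(1−k⁴), so d_s = 64.5·(1−0.510⁴)^(1/3) = 63.01 mm.
Area ratio A_h/A_s = d_o²(1−k²)/d_s² = (1−k²)/(1−k⁴)^(2/3) = 0.7753.
Mass saving = 1 − 0.7753 = 22.5 %.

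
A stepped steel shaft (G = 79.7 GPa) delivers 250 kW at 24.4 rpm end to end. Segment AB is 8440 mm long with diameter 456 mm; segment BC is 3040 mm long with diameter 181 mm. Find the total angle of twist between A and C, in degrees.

2.17°

ω = 2π·24.4/60 = 2.555 rad/s, so T = P/ω = 250×10³ / 2.555 = 97840 N·m.
J_AB = π(0.456)⁴/32 = 4.24×10^-3 m⁴; J_BC = π(0.181)⁴/32 = 1.05×10^-4 m⁴.
θ = (T/G)·Σ L_i/J_i = (97840/79.7×10⁹)·(8.44/4.24×10^-3 + 3.04/1.05×10^-4) = 0.03786 rad.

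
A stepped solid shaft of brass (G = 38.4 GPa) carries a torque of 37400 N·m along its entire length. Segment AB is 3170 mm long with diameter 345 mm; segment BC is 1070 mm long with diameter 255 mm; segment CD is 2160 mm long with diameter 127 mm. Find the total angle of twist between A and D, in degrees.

J_AB = π(0.345)⁴/32 = 1.39×10^-3 m⁴; J_BC = π(0.255)⁴/32 = 4.15×10^-4 m⁴; J_CD = π(0.127)⁴/32 = 2.55×10^-5 m⁴.
θ = (T/G)·Σ L_i/J_i = (37400/38.4×10⁹)·(3.17/1.39×10^-3 + 1.07/4.15×10^-4 + 2.16/2.55×10^-5) = 0.08710 rad.

4.99°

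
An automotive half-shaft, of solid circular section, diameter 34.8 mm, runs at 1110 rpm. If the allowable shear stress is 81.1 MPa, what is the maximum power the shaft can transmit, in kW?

78.0 kW

J = πd⁴/32 = π(0.0348)⁴/32 = 1.440×10^-7 m⁴.
T_max = τ_allow·J/r = 8.11×10^7 × 1.440×10^-7 / 0.0174 = 671.1 N·m.
ω = 2π·1110/60 = 116.2 rad/s, so P_max = T_max·ω = 7.801×10^4 W.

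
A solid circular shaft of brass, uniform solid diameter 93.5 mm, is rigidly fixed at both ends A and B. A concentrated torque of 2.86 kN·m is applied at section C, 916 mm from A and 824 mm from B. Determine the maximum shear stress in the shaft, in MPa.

With uniform GJ and both ends fixed, compatibility θ_AC = θ_CB gives T_A·a = T_B·b, together with T_A + T_B = T₀.
T_A = T₀·b/(a+b) = 2860·824/1740 = 1354 N·m; T_B = 1506 N·m.
τ in each portion: τ_AC = 8.44×10^6 Pa, τ_CB = 9.38×10^6 Pa; maximum is in CB.
τ_max = T_CB·r/J = 1506·0.0467/7.50×10^-6 = 9.381×10^6 Pa.

9.38 MPa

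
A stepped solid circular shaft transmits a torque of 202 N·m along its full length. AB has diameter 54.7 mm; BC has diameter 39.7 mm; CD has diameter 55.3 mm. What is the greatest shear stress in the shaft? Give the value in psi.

Under the same torque, τ_max = 16T/(πd³) is largest where d is smallest — segment BC (d = 39.7 mm).
τ_max = 16·202.0/(π·(0.0397)³) = 1.644×10^7 Pa.

2380 psi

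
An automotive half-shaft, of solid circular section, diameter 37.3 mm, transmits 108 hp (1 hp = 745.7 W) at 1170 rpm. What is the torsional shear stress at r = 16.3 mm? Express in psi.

ω = 2π·1170/60 = 122.5 rad/s, so T = P/ω = 108×745.7 / 122.5 = 657.3 N·m.
J = πd⁴/32 = π(0.0373)⁴/32 = 1.900×10^-7 m⁴.
Shear stress varies linearly with radius: τ = T·r/J = 657.3 × 0.0163 / 1.900×10^-7 = 5.638×10^7 Pa.

8180 psi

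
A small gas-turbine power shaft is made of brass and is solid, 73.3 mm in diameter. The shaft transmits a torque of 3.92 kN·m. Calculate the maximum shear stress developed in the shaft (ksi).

7.35 ksi

J = πd⁴/32 = π(0.0733)⁴/32 = 2.834×10^-6 m⁴.
τ_max = T·r/J = 3920 × 0.0367 / 2.834×10^-6 = 5.069×10^7 Pa.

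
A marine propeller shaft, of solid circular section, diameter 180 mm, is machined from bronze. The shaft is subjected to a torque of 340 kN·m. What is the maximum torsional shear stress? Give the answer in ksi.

J = πd⁴/32 = π(0.180)⁴/32 = 1.031×10^-4 m⁴.
τ_max = T·r/J = 340000 × 0.0900 / 1.031×10^-4 = 2.969×10^8 Pa.

43.1 ksi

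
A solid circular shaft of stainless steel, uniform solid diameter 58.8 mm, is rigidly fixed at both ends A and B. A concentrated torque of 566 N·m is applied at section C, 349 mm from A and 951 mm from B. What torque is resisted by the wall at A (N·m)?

With uniform GJ and both ends fixed, compatibility θ_AC = θ_CB gives T_A·a = T_B·b, together with T_A + T_B = T₀.
T_A = T₀·b/(a+b) = 566.0·951/1300 = 414.1 N·m; T_B = 151.9 N·m.

414 N·m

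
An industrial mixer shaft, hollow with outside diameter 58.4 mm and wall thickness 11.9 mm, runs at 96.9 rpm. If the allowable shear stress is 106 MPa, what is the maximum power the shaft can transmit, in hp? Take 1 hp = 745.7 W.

49.5 hp

J = π(d_o⁴ − d_i⁴)/32 = π(0.0584⁴ − 0.0346⁴)/32 = 1.001×10^-6 m⁴.
T_max = τ_allow·J/r = 1.06×10^8 × 1.001×10^-6 / 0.0292 = 3635 N·m.
ω = 2π·96.9/60 = 10.15 rad/s, so P_max = T_max·ω = 3.688×10^4 W.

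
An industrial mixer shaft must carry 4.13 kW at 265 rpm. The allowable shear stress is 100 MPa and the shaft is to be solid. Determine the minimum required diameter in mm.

ω = 2π·265/60 = 27.75 rad/s, so T = P/ω = 4.13×10³ / 27.75 = 148.8 N·m.
For a solid shaft τ_max = 16T/(πd³), so d = (16T/(π τ_allow))^(1/3) = (16·148.8/(π·1.00×10^8))^(1/3) = 0.01964 m.

19.6 mm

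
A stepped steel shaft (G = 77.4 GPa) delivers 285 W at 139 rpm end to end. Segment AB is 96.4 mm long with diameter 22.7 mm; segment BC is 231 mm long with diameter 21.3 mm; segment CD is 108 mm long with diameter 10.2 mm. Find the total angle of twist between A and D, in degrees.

ω = 2π·139/60 = 14.56 rad/s, so T = P/ω = 285 / 14.56 = 19.58 N·m.
J_AB = π(0.0227)⁴/32 = 2.61×10^-8 m⁴; J_BC = π(0.0213)⁴/32 = 2.02×10^-8 m⁴; J_CD = π(0.0102)⁴/32 = 1.06×10^-9 m⁴.
θ = (T/G)·Σ L_i/J_i = (19.58/77.4×10⁹)·(0.0964/2.61×10^-8 + 0.231/2.02×10^-8 + 0.108/1.06×10^-9) = 0.02954 rad.

1.69°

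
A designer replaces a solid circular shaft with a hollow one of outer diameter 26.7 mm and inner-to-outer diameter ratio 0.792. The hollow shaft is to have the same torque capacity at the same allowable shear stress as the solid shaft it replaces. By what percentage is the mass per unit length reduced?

Equal τ_max and T ⇒ the solid shaft needs d_s³ = d_o³(1−k⁴), so d_s = 26.7·(1−0.792⁴)^(1/3) = 22.60 mm.
Area ratio A_h/A_s = d_o²(1−k²)/d_s² = (1−k²)/(1−k⁴)^(2/3) = 0.5202.
Mass saving = 1 − 0.5202 = 48.0 %.

48.0 %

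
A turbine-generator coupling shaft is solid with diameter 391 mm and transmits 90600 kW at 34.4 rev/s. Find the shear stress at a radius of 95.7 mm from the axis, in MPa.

ω = 2π·34.4 = 216.1 rad/s, so T = P/ω = 90600×10³ / 216.1 = 419200 N·m.
J = πd⁴/32 = π(0.391)⁴/32 = 2.295×10^-3 m⁴.
Shear stress varies linearly with radius: τ = T·r/J = 419200 × 0.0957 / 2.295×10^-3 = 1.748×10^7 Pa.

17.5 MPa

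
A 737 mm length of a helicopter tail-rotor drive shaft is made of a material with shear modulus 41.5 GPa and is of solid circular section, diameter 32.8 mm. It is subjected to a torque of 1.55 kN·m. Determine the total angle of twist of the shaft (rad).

0.242 rad

J = πd⁴/32 = π(0.0328)⁴/32 = 1.136×10^-7 m⁴.
θ = T·L/(G·J) = 1550 × 0.737 / (41.5×10⁹ × 1.136×10^-7) = 0.2422 rad.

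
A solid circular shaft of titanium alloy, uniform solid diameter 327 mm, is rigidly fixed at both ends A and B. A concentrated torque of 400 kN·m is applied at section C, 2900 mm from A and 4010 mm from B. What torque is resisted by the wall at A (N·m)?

232000 N·m

With uniform GJ and both ends fixed, compatibility θ_AC = θ_CB gives T_A·a = T_B·b, together with T_A + T_B = T₀.
T_A = T₀·b/(a+b) = 400000·4010/6910 = 232100 N·m; T_B = 167900 N·m.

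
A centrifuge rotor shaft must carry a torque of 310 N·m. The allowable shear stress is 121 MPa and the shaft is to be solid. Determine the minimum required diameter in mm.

23.5 mm

For a solid shaft τ_max = 16T/(πd³), so d = (16T/(π τ_allow))^(1/3) = (16·310.0/(π·1.21×10^8))^(1/3) = 0.02354 m.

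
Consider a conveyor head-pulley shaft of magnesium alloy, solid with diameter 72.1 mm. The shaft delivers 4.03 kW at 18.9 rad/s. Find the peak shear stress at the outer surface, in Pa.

2.90e6 Pa

ω = 18.9 rad/s, so T = P/ω = 4.03×10³ / 18.90 = 213.2 N·m.
J = πd⁴/32 = π(0.0721)⁴/32 = 2.653×10^-6 m⁴.
τ_max = T·r/J = 213.2 × 0.0360 / 2.653×10^-6 = 2.897×10^6 Pa.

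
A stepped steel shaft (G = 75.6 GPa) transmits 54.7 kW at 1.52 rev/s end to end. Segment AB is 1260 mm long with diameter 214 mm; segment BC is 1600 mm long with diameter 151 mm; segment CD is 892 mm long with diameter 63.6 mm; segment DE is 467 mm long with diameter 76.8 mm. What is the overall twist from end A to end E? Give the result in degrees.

ω = 2π·1.52 = 9.550 rad/s, so T = P/ω = 54.7×10³ / 9.550 = 5727 N·m.
J_AB = π(0.214)⁴/32 = 2.06×10^-4 m⁴; J_BC = π(0.151)⁴/32 = 5.10×10^-5 m⁴; J_CD = π(0.0636)⁴/32 = 1.61×10^-6 m⁴; J_DE = π(0.0768)⁴/32 = 3.42×10^-6 m⁴.
θ = (T/G)·Σ L_i/J_i = (5727/75.6×10⁹)·(1.26/2.06×10^-4 + 1.60/5.10×10^-5 + 0.892/1.61×10^-6 + 0.467/3.42×10^-6) = 0.05527 rad.

3.17°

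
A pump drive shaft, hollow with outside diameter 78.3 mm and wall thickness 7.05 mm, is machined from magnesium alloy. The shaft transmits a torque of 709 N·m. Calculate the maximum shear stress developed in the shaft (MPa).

J = π(d_o⁴ − d_i⁴)/32 = π(0.0783⁴ − 0.0642⁴)/32 = 2.022×10^-6 m⁴.
τ_max = T·r/J = 709.0 × 0.0391 / 2.022×10^-6 = 1.373×10^7 Pa.

13.7 MPa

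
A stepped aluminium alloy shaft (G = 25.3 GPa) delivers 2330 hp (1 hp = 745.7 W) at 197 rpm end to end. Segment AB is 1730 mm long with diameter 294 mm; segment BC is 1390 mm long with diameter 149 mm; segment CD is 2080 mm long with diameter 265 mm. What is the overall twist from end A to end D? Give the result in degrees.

ω = 2π·197/60 = 20.63 rad/s, so T = P/ω = 2330×745.7 / 20.63 = 84220 N·m.
J_AB = π(0.294)⁴/32 = 7.33×10^-4 m⁴; J_BC = π(0.149)⁴/32 = 4.84×10^-5 m⁴; J_CD = π(0.265)⁴/32 = 4.84×10^-4 m⁴.
θ = (T/G)·Σ L_i/J_i = (84220/25.3×10⁹)·(1.73/7.33×10^-4 + 1.39/4.84×10^-5 + 2.08/4.84×10^-4) = 0.1178 rad.

6.75°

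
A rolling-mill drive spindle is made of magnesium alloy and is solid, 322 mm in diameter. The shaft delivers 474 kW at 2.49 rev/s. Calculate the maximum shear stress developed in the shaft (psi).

670 psi

ω = 2π·2.49 = 15.65 rad/s, so T = P/ω = 474×10³ / 15.65 = 30300 N·m.
J = πd⁴/32 = π(0.322)⁴/32 = 1.055×10^-3 m⁴.
τ_max = T·r/J = 30300 × 0.161 / 1.055×10^-3 = 4.622×10^6 Pa.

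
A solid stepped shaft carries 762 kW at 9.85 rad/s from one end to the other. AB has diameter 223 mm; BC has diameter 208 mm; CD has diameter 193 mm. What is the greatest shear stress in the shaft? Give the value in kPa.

54800 kPa

ω = 9.85 rad/s, so T = P/ω = 762×10³ / 9.850 = 77360 N·m.
Under the same torque, τ_max = 16T/(πd³) is largest where d is smallest — segment CD (d = 193 mm).
τ_max = 16·77360/(π·(0.193)³) = 5.480×10^7 Pa.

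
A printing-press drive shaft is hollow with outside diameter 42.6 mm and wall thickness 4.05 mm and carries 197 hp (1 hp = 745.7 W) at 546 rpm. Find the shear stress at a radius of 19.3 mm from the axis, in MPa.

269 MPa

ω = 2π·546/60 = 57.18 rad/s, so T = P/ω = 197×745.7 / 57.18 = 2569 N·m.
J = π(d_o⁴ − d_i⁴)/32 = π(0.0426⁴ − 0.0345⁴)/32 = 1.842×10^-7 m⁴.
Shear stress varies linearly with radius: τ = T·r/J = 2569 × 0.0193 / 1.842×10^-7 = 2.691×10^8 Pa.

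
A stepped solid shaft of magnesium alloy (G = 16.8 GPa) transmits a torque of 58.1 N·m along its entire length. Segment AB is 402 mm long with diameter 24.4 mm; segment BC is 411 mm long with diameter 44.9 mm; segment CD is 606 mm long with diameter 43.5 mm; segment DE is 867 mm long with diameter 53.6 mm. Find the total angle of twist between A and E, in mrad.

53.2 mrad

J_AB = π(0.0244)⁴/32 = 3.48×10^-8 m⁴; J_BC = π(0.0449)⁴/32 = 3.99×10^-7 m⁴; J_CD = π(0.0435)⁴/32 = 3.52×10^-7 m⁴; J_DE = π(0.0536)⁴/32 = 8.10×10^-7 m⁴.
θ = (T/G)·Σ L_i/J_i = (58.10/16.8×10⁹)·(0.402/3.48×10^-8 + 0.411/3.99×10^-7 + 0.606/3.52×10^-7 + 0.867/8.10×10^-7) = 0.05318 rad.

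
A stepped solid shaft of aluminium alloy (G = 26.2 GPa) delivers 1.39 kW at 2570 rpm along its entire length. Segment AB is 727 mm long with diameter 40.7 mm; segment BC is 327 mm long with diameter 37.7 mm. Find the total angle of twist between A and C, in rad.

ω = 2π·2570/60 = 269.1 rad/s, so T = P/ω = 1.39×10³ / 269.1 = 5.165 N·m.
J_AB = π(0.0407)⁴/32 = 2.69×10^-7 m⁴; J_BC = π(0.0377)⁴/32 = 1.98×10^-7 m⁴.
θ = (T/G)·Σ L_i/J_i = (5.165/26.2×10⁹)·(0.727/2.69×10^-7 + 0.327/1.98×10^-7) = 8.570×10^-4 rad.

8.57e-4 rad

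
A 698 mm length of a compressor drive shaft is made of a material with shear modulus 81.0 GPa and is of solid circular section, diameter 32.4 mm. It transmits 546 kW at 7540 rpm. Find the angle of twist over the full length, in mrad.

ω = 2π·7540/60 = 789.6 rad/s, so T = P/ω = 546×10³ / 789.6 = 691.5 N·m.
J = πd⁴/32 = π(0.0324)⁴/32 = 1.082×10^-7 m⁴.
θ = T·L/(G·J) = 691.5 × 0.698 / (81.0×10⁹ × 1.082×10^-7) = 0.05508 rad.

55.1 mrad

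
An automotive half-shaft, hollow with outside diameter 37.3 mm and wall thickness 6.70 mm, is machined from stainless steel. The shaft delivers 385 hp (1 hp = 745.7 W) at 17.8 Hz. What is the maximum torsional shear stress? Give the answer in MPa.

ω = 2π·17.8 = 111.8 rad/s, so T = P/ω = 385×745.7 / 111.8 = 2567 N·m.
J = π(d_o⁴ − d_i⁴)/32 = π(0.0373⁴ − 0.0239⁴)/32 = 1.580×10^-7 m⁴.
τ_max = T·r/J = 2567 × 0.0186 / 1.580×10^-7 = 3.030×10^8 Pa.

303 MPa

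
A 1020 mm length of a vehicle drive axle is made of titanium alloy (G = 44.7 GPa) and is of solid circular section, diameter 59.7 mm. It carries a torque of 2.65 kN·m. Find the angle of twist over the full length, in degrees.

J = πd⁴/32 = π(0.0597)⁴/32 = 1.247×10^-6 m⁴.
θ = T·L/(G·J) = 2650 × 1.02 / (44.7×10⁹ × 1.247×10^-6) = 0.04849 rad.

2.78°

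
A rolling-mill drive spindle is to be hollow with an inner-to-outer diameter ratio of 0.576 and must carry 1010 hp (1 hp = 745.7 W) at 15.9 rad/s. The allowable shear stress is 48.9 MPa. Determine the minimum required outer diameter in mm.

177 mm

ω = 15.9 rad/s, so T = P/ω = 1010×745.7 / 15.90 = 47370 N·m.
For a hollow shaft with d_i/d_o = 0.576: τ_max = 16T/(π d_o³ (1−k⁴)), so d_o = [16T/(π τ_allow (1−k⁴))]^(1/3) = [16·47370/(π·4.89×10^7·0.8899)]^(1/3) = 0.1770 m.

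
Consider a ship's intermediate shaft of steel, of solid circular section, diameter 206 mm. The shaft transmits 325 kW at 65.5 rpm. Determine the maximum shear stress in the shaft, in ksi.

ω = 2π·65.5/60 = 6.859 rad/s, so T = P/ω = 325×10³ / 6.859 = 47380 N·m.
J = πd⁴/32 = π(0.206)⁴/32 = 1.768×10^-4 m⁴.
τ_max = T·r/J = 47380 × 0.103 / 1.768×10^-4 = 2.760×10^7 Pa.

4.00 ksi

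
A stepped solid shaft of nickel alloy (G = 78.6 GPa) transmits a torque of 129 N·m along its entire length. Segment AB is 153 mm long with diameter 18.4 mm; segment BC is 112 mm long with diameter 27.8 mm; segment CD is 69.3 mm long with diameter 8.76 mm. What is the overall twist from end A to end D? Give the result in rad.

0.222 rad

J_AB = π(0.0184)⁴/32 = 1.13×10^-8 m⁴; J_BC = π(0.0278)⁴/32 = 5.86×10^-8 m⁴; J_CD = π(0.00876)⁴/32 = 5.78×10^-10 m⁴.
θ = (T/G)·Σ L_i/J_i = (129.0/78.6×10⁹)·(0.153/1.13×10^-8 + 0.112/5.86×10^-8 + 0.0693/5.78×10^-10) = 0.2222 rad.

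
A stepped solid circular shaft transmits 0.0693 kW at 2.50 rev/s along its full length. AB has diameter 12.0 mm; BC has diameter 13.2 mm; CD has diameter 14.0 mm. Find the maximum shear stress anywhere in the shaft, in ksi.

ω = 2π·2.50 = 15.71 rad/s, so T = P/ω = 0.0693×10³ / 15.71 = 4.412 N·m.
Under the same torque, τ_max = 16T/(πd³) is largest where d is smallest — segment AB (d = 12.0 mm).
τ_max = 16·4.412/(π·(0.0120)³) = 1.300×10^7 Pa.

1.89 ksi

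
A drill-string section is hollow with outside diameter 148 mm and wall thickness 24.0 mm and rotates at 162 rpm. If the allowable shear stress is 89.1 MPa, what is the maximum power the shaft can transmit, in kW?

J = π(d_o⁴ − d_i⁴)/32 = π(0.148⁴ − 0.100⁴)/32 = 3.729×10^-5 m⁴.
T_max = τ_allow·J/r = 8.91×10^7 × 3.729×10^-5 / 0.0740 = 44890 N·m.
ω = 2π·162/60 = 16.96 rad/s, so P_max = T_max·ω = 7.616×10^5 W.

762 kW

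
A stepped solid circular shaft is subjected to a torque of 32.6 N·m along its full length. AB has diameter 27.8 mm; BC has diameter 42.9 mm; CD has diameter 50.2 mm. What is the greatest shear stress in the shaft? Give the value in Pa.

7.73e6 Pa

Under the same torque, τ_max = 16T/(πd³) is largest where d is smallest — segment AB (d = 27.8 mm).
τ_max = 16·32.60/(π·(0.0278)³) = 7.728×10^6 Pa.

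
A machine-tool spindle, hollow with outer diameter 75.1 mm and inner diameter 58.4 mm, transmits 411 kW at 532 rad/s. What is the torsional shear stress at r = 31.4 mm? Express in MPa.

ω = 532 rad/s, so T = P/ω = 411×10³ / 532.0 = 772.6 N·m.
J = π(d_o⁴ − d_i⁴)/32 = π(0.0751⁴ − 0.0584⁴)/32 = 1.981×10^-6 m⁴.
Shear stress varies linearly with radius: τ = T·r/J = 772.6 × 0.0314 / 1.981×10^-6 = 1.225×10^7 Pa.

12.2 MPa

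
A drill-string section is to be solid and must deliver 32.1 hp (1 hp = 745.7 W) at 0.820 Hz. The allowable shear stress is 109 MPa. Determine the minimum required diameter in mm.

ω = 2π·0.820 = 5.152 rad/s, so T = P/ω = 32.1×745.7 / 5.152 = 4646 N·m.
For a solid shaft τ_max = 16T/(πd³), so d = (16T/(π τ_allow))^(1/3) = (16·4646/(π·1.09×10^8))^(1/3) = 0.06010 m.

60.1 mm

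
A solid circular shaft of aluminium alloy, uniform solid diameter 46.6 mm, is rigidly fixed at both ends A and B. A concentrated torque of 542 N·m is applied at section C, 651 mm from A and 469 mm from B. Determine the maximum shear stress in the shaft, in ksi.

2.30 ksi

With uniform GJ and both ends fixed, compatibility θ_AC = θ_CB gives T_A·a = T_B·b, together with T_A + T_B = T₀.
T_A = T₀·b/(a+b) = 542.0·469/1120 = 227.0 N·m; T_B = 315.0 N·m.
τ in each portion: τ_AC = 1.14×10^7 Pa, τ_CB = 1.59×10^7 Pa; maximum is in CB.
τ_max = T_CB·r/J = 315.0·0.0233/4.63×10^-7 = 1.586×10^7 Pa.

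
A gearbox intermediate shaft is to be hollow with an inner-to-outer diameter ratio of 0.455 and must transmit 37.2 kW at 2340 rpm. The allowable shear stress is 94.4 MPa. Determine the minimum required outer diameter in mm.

ω = 2π·2340/60 = 245.0 rad/s, so T = P/ω = 37.2×10³ / 245.0 = 151.8 N·m.
For a hollow shaft with d_i/d_o = 0.455: τ_max = 16T/(π d_o³ (1−k⁴)), so d_o = [16T/(π τ_allow (1−k⁴))]^(1/3) = [16·151.8/(π·9.44×10^7·0.9571)]^(1/3) = 0.02045 m.

20.5 mm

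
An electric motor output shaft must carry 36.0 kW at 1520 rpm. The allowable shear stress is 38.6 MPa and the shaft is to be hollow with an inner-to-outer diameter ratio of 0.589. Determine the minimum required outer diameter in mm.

32.4 mm

ω = 2π·1520/60 = 159.2 rad/s, so T = P/ω = 36.0×10³ / 159.2 = 226.2 N·m.
For a hollow shaft with d_i/d_o = 0.589: τ_max = 16T/(π d_o³ (1−k⁴)), so d_o = [16T/(π τ_allow (1−k⁴))]^(1/3) = [16·226.2/(π·3.86×10^7·0.8796)]^(1/3) = 0.03237 m.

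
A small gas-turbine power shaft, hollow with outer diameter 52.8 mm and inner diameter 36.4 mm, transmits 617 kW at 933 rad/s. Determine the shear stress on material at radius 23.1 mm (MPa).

ω = 933 rad/s, so T = P/ω = 617×10³ / 933.0 = 661.3 N·m.
J = π(d_o⁴ − d_i⁴)/32 = π(0.0528⁴ − 0.0364⁴)/32 = 5.907×10^-7 m⁴.
Shear stress varies linearly with radius: τ = T·r/J = 661.3 × 0.0231 / 5.907×10^-7 = 2.586×10^7 Pa.

25.9 MPa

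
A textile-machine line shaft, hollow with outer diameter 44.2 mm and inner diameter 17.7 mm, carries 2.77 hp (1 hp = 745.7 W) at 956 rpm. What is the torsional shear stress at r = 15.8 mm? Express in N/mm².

ω = 2π·956/60 = 100.1 rad/s, so T = P/ω = 2.77×745.7 / 100.1 = 20.63 N·m.
J = π(d_o⁴ − d_i⁴)/32 = π(0.0442⁴ − 0.0177⁴)/32 = 3.651×10^-7 m⁴.
Shear stress varies linearly with radius: τ = T·r/J = 20.63 × 0.0158 / 3.651×10^-7 = 8.930×10^5 Pa.

0.893 N/mm²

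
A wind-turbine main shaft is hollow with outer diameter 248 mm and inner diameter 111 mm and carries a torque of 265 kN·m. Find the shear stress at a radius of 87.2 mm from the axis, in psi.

J = π(d_o⁴ − d_i⁴)/32 = π(0.248⁴ − 0.111⁴)/32 = 3.565×10^-4 m⁴.
Shear stress varies linearly with radius: τ = T·r/J = 265000 × 0.0872 / 3.565×10^-4 = 6.483×10^7 Pa.

9400 psi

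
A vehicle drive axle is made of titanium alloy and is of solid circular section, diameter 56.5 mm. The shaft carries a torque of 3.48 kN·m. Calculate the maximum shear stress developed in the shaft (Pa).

9.83e7 Pa

J = πd⁴/32 = π(0.0565)⁴/32 = 1.000×10^-6 m⁴.
τ_max = T·r/J = 3480 × 0.0283 / 1.000×10^-6 = 9.827×10^7 Pa.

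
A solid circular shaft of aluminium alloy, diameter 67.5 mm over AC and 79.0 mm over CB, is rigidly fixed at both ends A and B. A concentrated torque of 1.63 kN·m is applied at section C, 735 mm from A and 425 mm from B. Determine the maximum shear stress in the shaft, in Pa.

1.29e7 Pa

Compatibility: T_A·a/J_AC = T_B·b/J_CB with T_A + T_B = T₀.
J_AC = 2.04×10^-6 m⁴, J_CB = 3.82×10^-6 m⁴, so T_A = T₀·(J_AC/a)/((J_AC/a)+(J_CB/b)) = 384.0 N·m, T_B = 1246 N·m.
τ in each portion: τ_AC = 6.36×10^6 Pa, τ_CB = 1.29×10^7 Pa; maximum is in CB.
τ_max = T_CB·r/J = 1246·0.0395/3.82×10^-6 = 1.287×10^7 Pa.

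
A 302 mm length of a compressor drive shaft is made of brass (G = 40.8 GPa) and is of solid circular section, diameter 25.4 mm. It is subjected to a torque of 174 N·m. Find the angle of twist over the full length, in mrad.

J = πd⁴/32 = π(0.0254)⁴/32 = 4.086×10^-8 m⁴.
θ = T·L/(G·J) = 174.0 × 0.302 / (40.8×10⁹ × 4.086×10^-8) = 0.03152 rad.

31.5 mrad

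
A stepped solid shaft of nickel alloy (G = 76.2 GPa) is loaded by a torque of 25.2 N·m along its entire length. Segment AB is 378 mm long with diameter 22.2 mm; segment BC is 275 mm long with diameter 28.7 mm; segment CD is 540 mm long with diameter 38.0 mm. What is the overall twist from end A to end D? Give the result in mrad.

J_AB = π(0.0222)⁴/32 = 2.38×10^-8 m⁴; J_BC = π(0.0287)⁴/32 = 6.66×10^-8 m⁴; J_CD = π(0.0380)⁴/32 = 2.05×10^-7 m⁴.
θ = (T/G)·Σ L_i/J_i = (25.20/76.2×10⁹)·(0.378/2.38×10^-8 + 0.275/6.66×10^-8 + 0.540/2.05×10^-7) = 7.480×10^-3 rad.

7.48 mrad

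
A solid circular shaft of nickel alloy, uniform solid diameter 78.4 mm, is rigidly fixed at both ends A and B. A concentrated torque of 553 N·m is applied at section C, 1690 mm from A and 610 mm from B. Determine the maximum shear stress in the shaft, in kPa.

4290 kPa

With uniform GJ and both ends fixed, compatibility θ_AC = θ_CB gives T_A·a = T_B·b, together with T_A + T_B = T₀.
T_A = T₀·b/(a+b) = 553.0·610/2300 = 146.7 N·m; T_B = 406.3 N·m.
τ in each portion: τ_AC = 1.55×10^6 Pa, τ_CB = 4.29×10^6 Pa; maximum is in CB.
τ_max = T_CB·r/J = 406.3·0.0392/3.71×10^-6 = 4.294×10^6 Pa.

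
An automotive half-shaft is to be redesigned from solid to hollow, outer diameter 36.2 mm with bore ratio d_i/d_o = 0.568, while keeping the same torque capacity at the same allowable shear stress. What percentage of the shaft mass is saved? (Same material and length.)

Equal τ_max and T ⇒ the solid shaft needs d_s³ = d_o³(1−k⁴), so d_s = 36.2·(1−0.568⁴)^(1/3) = 34.90 mm.
Area ratio A_h/A_s = d_o²(1−k²)/d_s² = (1−k²)/(1−k⁴)^(2/3) = 0.7289.
Mass saving = 1 − 0.7289 = 27.1 %.

27.1 %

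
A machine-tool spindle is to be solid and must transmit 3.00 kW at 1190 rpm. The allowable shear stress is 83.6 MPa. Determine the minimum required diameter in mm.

ω = 2π·1190/60 = 124.6 rad/s, so T = P/ω = 3.00×10³ / 124.6 = 24.07 N·m.
For a solid shaft τ_max = 16T/(πd³), so d = (16T/(π τ_allow))^(1/3) = (16·24.07/(π·8.36×10^7))^(1/3) = 0.01136 m.

11.4 mm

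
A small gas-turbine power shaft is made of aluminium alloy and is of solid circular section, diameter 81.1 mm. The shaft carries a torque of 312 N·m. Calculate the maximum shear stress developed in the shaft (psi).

J = πd⁴/32 = π(0.0811)⁴/32 = 4.247×10^-6 m⁴.
τ_max = T·r/J = 312.0 × 0.0405 / 4.247×10^-6 = 2.979×10^6 Pa.

432 psi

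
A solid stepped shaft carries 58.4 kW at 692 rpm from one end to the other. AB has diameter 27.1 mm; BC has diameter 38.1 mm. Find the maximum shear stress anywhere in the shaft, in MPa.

206 MPa

ω = 2π·692/60 = 72.47 rad/s, so T = P/ω = 58.4×10³ / 72.47 = 805.9 N·m.
Under the same torque, τ_max = 16T/(πd³) is largest where d is smallest — segment AB (d = 27.1 mm).
τ_max = 16·805.9/(π·(0.0271)³) = 2.062×10^8 Pa.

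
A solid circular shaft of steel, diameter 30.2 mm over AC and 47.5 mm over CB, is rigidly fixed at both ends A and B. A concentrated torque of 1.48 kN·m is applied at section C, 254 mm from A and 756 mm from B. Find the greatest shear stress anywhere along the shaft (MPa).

Compatibility: T_A·a/J_AC = T_B·b/J_CB with T_A + T_B = T₀.
J_AC = 8.17×10^-8 m⁴, J_CB = 5.00×10^-7 m⁴, so T_A = T₀·(J_AC/a)/((J_AC/a)+(J_CB/b)) = 484.3 N·m, T_B = 995.7 N·m.
τ in each portion: τ_AC = 8.95×10^7 Pa, τ_CB = 4.73×10^7 Pa; maximum is in AC.
τ_max = T_AC·r/J = 484.3·0.0151/8.17×10^-8 = 8.954×10^7 Pa.

89.5 MPa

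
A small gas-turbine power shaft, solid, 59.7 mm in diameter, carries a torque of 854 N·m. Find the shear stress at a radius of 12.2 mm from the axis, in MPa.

8.35 MPa

J = πd⁴/32 = π(0.0597)⁴/32 = 1.247×10^-6 m⁴.
Shear stress varies linearly with radius: τ = T·r/J = 854.0 × 0.0122 / 1.247×10^-6 = 8.355×10^6 Pa.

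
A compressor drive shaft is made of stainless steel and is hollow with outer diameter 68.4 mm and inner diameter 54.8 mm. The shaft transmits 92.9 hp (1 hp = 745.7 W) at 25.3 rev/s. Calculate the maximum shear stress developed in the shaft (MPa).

ω = 2π·25.3 = 159.0 rad/s, so T = P/ω = 92.9×745.7 / 159.0 = 435.8 N·m.
J = π(d_o⁴ − d_i⁴)/32 = π(0.0684⁴ − 0.0548⁴)/32 = 1.264×10^-6 m⁴.
τ_max = T·r/J = 435.8 × 0.0342 / 1.264×10^-6 = 1.180×10^7 Pa.

11.8 MPa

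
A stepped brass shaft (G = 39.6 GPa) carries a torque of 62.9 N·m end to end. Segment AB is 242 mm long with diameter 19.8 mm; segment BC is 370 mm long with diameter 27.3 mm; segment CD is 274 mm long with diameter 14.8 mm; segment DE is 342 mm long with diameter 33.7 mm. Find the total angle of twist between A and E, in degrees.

J_AB = π(0.0198)⁴/32 = 1.51×10^-8 m⁴; J_BC = π(0.0273)⁴/32 = 5.45×10^-8 m⁴; J_CD = π(0.0148)⁴/32 = 4.71×10^-9 m⁴; J_DE = π(0.0337)⁴/32 = 1.27×10^-7 m⁴.
θ = (T/G)·Σ L_i/J_i = (62.90/39.6×10⁹)·(0.242/1.51×10^-8 + 0.370/5.45×10^-8 + 0.274/4.71×10^-9 + 0.342/1.27×10^-7) = 0.1329 rad.

7.62°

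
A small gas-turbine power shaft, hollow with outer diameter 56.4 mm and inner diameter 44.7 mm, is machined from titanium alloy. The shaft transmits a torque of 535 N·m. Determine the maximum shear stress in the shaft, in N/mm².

25.1 N/mm²

J = π(d_o⁴ − d_i⁴)/32 = π(0.0564⁴ − 0.0447⁴)/32 = 6.014×10^-7 m⁴.
τ_max = T·r/J = 535.0 × 0.0282 / 6.014×10^-7 = 2.509×10^7 Pa.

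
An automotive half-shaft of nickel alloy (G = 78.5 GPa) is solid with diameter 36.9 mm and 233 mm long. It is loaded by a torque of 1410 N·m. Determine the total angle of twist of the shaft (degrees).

1.32°

J = πd⁴/32 = π(0.0369)⁴/32 = 1.820×10^-7 m⁴.
θ = T·L/(G·J) = 1410 × 0.233 / (78.5×10⁹ × 1.820×10^-7) = 0.02299 rad.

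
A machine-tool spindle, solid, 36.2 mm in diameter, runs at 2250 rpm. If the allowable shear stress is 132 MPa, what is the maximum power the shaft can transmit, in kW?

290 kW

J = πd⁴/32 = π(0.0362)⁴/32 = 1.686×10^-7 m⁴.
T_max = τ_allow·J/r = 1.32×10^8 × 1.686×10^-7 / 0.0181 = 1230 N·m.
ω = 2π·2250/60 = 235.6 rad/s, so P_max = T_max·ω = 2.897×10^5 W.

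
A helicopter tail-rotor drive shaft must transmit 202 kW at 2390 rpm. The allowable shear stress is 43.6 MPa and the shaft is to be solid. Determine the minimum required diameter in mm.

ω = 2π·2390/60 = 250.3 rad/s, so T = P/ω = 202×10³ / 250.3 = 807.1 N·m.
For a solid shaft τ_max = 16T/(πd³), so d = (16T/(π τ_allow))^(1/3) = (16·807.1/(π·4.36×10^7))^(1/3) = 0.04551 m.

45.5 mm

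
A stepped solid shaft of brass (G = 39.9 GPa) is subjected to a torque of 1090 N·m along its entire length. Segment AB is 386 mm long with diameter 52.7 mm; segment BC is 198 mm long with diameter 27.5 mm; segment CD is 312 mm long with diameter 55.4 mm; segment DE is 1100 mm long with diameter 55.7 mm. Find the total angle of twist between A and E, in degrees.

8.67°

J_AB = π(0.0527)⁴/32 = 7.57×10^-7 m⁴; J_BC = π(0.0275)⁴/32 = 5.61×10^-8 m⁴; J_CD = π(0.0554)⁴/32 = 9.25×10^-7 m⁴; J_DE = π(0.0557)⁴/32 = 9.45×10^-7 m⁴.
θ = (T/G)·Σ L_i/J_i = (1090/39.9×10⁹)·(0.386/7.57×10^-7 + 0.198/5.61×10^-8 + 0.312/9.25×10^-7 + 1.10/9.45×10^-7) = 0.1513 rad.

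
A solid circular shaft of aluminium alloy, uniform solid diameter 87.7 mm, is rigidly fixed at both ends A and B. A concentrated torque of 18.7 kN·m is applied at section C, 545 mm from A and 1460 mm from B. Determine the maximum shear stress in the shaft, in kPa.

103000 kPa

With uniform GJ and both ends fixed, compatibility θ_AC = θ_CB gives T_A·a = T_B·b, together with T_A + T_B = T₀.
T_A = T₀·b/(a+b) = 18700·1460/2005 = 13620 N·m; T_B = 5083 N·m.
τ in each portion: τ_AC = 1.03×10^8 Pa, τ_CB = 3.84×10^7 Pa; maximum is in AC.
τ_max = T_AC·r/J = 13620·0.0439/5.81×10^-6 = 1.028×10^8 Pa.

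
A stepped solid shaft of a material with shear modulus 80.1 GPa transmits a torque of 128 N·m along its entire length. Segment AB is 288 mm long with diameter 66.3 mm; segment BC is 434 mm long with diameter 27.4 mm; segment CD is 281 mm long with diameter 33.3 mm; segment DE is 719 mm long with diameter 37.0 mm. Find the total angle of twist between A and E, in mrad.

22.7 mrad

J_AB = π(0.0663)⁴/32 = 1.90×10^-6 m⁴; J_BC = π(0.0274)⁴/32 = 5.53×10^-8 m⁴; J_CD = π(0.0333)⁴/32 = 1.21×10^-7 m⁴; J_DE = π(0.0370)⁴/32 = 1.84×10^-7 m⁴.
θ = (T/G)·Σ L_i/J_i = (128.0/80.1×10⁹)·(0.288/1.90×10^-6 + 0.434/5.53×10^-8 + 0.281/1.21×10^-7 + 0.719/1.84×10^-7) = 0.02274 rad.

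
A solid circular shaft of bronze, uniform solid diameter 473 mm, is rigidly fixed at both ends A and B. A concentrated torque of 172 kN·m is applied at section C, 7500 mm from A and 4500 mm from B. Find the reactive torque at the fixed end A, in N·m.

64500 N·m

With uniform GJ and both ends fixed, compatibility θ_AC = θ_CB gives T_A·a = T_B·b, together with T_A + T_B = T₀.
T_A = T₀·b/(a+b) = 172000·4500/12000 = 64500 N·m; T_B = 107500 N·m.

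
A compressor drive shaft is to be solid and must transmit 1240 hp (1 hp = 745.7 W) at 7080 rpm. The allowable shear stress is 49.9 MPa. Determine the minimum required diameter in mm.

50.3 mm

ω = 2π·7080/60 = 741.4 rad/s, so T = P/ω = 1240×745.7 / 741.4 = 1247 N·m.
For a solid shaft τ_max = 16T/(πd³), so d = (16T/(π τ_allow))^(1/3) = (16·1247/(π·4.99×10^7))^(1/3) = 0.05030 m.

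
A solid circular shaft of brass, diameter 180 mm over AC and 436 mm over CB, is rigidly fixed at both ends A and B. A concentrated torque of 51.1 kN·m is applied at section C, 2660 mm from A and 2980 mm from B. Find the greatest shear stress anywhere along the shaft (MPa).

3.04 MPa

Compatibility: T_A·a/J_AC = T_B·b/J_CB with T_A + T_B = T₀.
J_AC = 1.03×10^-4 m⁴, J_CB = 3.55×10^-3 m⁴, so T_A = T₀·(J_AC/a)/((J_AC/a)+(J_CB/b)) = 1611 N·m, T_B = 49490 N·m.
τ in each portion: τ_AC = 1.41×10^6 Pa, τ_CB = 3.04×10^6 Pa; maximum is in CB.
τ_max = T_CB·r/J = 49490·0.218/3.55×10^-3 = 3.041×10^6 Pa.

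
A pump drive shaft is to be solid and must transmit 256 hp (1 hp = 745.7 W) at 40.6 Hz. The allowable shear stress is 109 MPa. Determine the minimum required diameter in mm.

32.7 mm

ω = 2π·40.6 = 255.1 rad/s, so T = P/ω = 256×745.7 / 255.1 = 748.3 N·m.
For a solid shaft τ_max = 16T/(πd³), so d = (16T/(π τ_allow))^(1/3) = (16·748.3/(π·1.09×10^8))^(1/3) = 0.03270 m.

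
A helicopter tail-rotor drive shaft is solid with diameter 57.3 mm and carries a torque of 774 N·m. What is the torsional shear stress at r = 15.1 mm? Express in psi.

1600 psi

J = πd⁴/32 = π(0.0573)⁴/32 = 1.058×10^-6 m⁴.
Shear stress varies linearly with radius: τ = T·r/J = 774.0 × 0.0151 / 1.058×10^-6 = 1.104×10^7 Pa.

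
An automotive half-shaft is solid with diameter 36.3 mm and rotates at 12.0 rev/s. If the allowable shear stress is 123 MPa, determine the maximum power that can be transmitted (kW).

87.1 kW

J = πd⁴/32 = π(0.0363)⁴/32 = 1.705×10^-7 m⁴.
T_max = τ_allow·J/r = 1.23×10^8 × 1.705×10^-7 / 0.0181 = 1155 N·m.
ω = 2π·12.0 = 75.40 rad/s, so P_max = T_max·ω = 8.710×10^4 W.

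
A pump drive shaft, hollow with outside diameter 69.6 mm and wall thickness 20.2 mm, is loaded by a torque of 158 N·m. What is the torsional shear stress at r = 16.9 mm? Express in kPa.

J = π(d_o⁴ − d_i⁴)/32 = π(0.0696⁴ − 0.0292⁴)/32 = 2.232×10^-6 m⁴.
Shear stress varies linearly with radius: τ = T·r/J = 158.0 × 0.0169 / 2.232×10^-6 = 1.196×10^6 Pa.

1200 kPa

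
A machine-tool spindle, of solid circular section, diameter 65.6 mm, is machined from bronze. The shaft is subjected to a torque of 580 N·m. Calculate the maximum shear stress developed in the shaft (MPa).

J = πd⁴/32 = π(0.0656)⁴/32 = 1.818×10^-6 m⁴.
τ_max = T·r/J = 580.0 × 0.0328 / 1.818×10^-6 = 1.046×10^7 Pa.

10.5 MPa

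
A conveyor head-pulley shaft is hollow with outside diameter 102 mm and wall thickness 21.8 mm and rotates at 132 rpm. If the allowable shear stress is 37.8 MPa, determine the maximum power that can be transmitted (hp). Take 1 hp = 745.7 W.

J = π(d_o⁴ − d_i⁴)/32 = π(0.102⁴ − 0.0584⁴)/32 = 9.485×10^-6 m⁴.
T_max = τ_allow·J/r = 3.78×10^7 × 9.485×10^-6 / 0.0510 = 7030 N·m.
ω = 2π·132/60 = 13.82 rad/s, so P_max = T_max·ω = 9.717×10^4 W.

130 hp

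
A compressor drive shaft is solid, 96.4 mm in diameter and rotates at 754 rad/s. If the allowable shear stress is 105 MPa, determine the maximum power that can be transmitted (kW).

J = πd⁴/32 = π(0.0964)⁴/32 = 8.478×10^-6 m⁴.
T_max = τ_allow·J/r = 1.05×10^8 × 8.478×10^-6 / 0.0482 = 18470 N·m.
ω = 754 rad/s, so P_max = T_max·ω = 1.393×10^7 W.

13900 kW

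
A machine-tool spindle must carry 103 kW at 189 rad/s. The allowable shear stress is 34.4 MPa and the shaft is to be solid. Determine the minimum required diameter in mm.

43.2 mm

ω = 189 rad/s, so T = P/ω = 103×10³ / 189.0 = 545.0 N·m.
For a solid shaft τ_max = 16T/(πd³), so d = (16T/(π τ_allow))^(1/3) = (16·545.0/(π·3.44×10^7))^(1/3) = 0.04321 m.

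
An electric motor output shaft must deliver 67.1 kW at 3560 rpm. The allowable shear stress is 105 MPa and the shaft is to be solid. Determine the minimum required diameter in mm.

20.6 mm

ω = 2π·3560/60 = 372.8 rad/s, so T = P/ω = 67.1×10³ / 372.8 = 180.0 N·m.
For a solid shaft τ_max = 16T/(πd³), so d = (16T/(π τ_allow))^(1/3) = (16·180.0/(π·1.05×10^8))^(1/3) = 0.02059 m.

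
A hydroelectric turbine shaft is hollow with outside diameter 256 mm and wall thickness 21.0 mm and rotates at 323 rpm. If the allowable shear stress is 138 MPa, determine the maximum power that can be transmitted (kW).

J = π(d_o⁴ − d_i⁴)/32 = π(0.256⁴ − 0.214⁴)/32 = 2.158×10^-4 m⁴.
T_max = τ_allow·J/r = 1.38×10^8 × 2.158×10^-4 / 0.128 = 232600 N·m.
ω = 2π·323/60 = 33.82 rad/s, so P_max = T_max·ω = 7.868×10^6 W.

7870 kW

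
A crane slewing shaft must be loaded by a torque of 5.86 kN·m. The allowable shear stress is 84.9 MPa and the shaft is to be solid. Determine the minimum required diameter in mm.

For a solid shaft τ_max = 16T/(πd³), so d = (16T/(π τ_allow))^(1/3) = (16·5860/(π·8.49×10^7))^(1/3) = 0.07058 m.

70.6 mm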